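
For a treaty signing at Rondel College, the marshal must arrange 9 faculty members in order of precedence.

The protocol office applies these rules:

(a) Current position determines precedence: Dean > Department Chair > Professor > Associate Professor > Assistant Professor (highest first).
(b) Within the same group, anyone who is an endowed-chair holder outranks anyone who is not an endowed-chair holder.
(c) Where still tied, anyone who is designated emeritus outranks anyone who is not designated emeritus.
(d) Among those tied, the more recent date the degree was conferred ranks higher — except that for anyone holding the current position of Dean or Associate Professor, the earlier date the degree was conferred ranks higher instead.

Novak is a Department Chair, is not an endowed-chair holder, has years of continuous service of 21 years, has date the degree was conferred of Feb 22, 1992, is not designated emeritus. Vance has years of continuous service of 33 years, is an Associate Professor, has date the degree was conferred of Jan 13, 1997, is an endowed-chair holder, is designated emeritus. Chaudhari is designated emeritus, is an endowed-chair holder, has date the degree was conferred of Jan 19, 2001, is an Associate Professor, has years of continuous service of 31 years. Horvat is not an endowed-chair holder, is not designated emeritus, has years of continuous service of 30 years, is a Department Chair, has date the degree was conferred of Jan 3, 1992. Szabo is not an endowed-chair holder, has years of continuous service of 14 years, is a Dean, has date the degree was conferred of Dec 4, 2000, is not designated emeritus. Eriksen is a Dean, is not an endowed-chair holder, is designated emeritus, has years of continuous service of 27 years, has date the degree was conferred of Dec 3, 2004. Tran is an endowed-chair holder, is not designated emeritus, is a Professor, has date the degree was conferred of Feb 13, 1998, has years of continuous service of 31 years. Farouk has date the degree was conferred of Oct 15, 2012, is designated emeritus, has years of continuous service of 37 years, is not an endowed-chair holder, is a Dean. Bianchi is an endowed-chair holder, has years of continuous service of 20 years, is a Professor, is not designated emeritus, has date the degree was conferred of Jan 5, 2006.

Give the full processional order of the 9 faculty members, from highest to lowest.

Eriksen, Farouk, Szabo, Novak, Horvat, Bianchi, Tran, Vance, Chaudhari

By current position: Eriksen, Farouk and Szabo (Dean); then Novak and Horvat (Department Chair); then Bianchi and Tran (Professor); then Vance and Chaudhari (Associate Professor).
Eriksen, Farouk and Szabo are each not an endowed-chair holder, so the next rule applies.
Among Eriksen, Farouk and Szabo, designated emeritus before not designated emeritus: Eriksen and Farouk (designated emeritus) before Szabo (not designated emeritus).
Among Eriksen and Farouk, by date the degree was conferred (earlier first) (reversed rule for this group): Eriksen (Dec 3, 2004) before Farouk (Oct 15, 2012).
Novak and Horvat are each not an endowed-chair holder, so the next rule applies.
Novak and Horvat are each not designated emeritus, so the next rule applies.
Among Novak and Horvat, by date the degree was conferred (later first): Novak (Feb 22, 1992) before Horvat (Jan 3, 1992).
Bianchi and Tran are each an endowed-chair holder, so the next rule applies.
Bianchi and Tran are each not designated emeritus, so the next rule applies.
Among Bianchi and Tran, by date the degree was conferred (later first): Bianchi (Jan 5, 2006) before Tran (Feb 13, 1998).
Vance and Chaudhari are each an endowed-chair holder, so the next rule applies.
Vance and Chaudhari are each designated emeritus, so the next rule applies.
Among Vance and Chaudhari, by date the degree was conferred (earlier first) (reversed rule for this group): Vance (Jan 13, 1997) before Chaudhari (Jan 19, 2001).
Full order: Eriksen, Farouk, Szabo, Novak, Horvat, Bianchi, Tran, Vance, Chaudhari.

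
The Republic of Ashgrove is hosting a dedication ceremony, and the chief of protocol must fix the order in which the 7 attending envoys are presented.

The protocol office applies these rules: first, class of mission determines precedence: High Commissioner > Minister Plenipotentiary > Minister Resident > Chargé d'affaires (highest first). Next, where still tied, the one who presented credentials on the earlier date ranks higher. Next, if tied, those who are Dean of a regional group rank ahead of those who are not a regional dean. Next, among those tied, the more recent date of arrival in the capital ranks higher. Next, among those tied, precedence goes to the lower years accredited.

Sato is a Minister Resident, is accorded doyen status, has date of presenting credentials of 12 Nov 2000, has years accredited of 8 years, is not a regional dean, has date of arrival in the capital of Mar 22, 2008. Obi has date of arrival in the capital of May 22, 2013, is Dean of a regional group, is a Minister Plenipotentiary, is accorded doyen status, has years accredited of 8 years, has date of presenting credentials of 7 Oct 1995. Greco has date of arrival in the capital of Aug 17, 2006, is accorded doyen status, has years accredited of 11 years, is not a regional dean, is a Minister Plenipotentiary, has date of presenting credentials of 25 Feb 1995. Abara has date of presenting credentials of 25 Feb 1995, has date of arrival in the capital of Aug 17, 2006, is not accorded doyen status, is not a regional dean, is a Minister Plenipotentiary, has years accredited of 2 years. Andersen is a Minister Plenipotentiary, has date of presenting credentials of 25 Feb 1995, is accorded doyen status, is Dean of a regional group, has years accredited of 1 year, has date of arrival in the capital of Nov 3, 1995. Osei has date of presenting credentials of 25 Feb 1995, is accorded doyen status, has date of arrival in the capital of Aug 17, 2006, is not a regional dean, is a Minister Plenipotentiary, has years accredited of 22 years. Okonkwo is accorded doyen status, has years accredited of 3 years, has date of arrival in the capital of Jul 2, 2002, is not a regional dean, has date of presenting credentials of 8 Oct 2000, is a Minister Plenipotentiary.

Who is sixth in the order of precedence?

By class of mission: Andersen, Abara, Greco, Osei, Obi and Okonkwo (Minister Plenipotentiary); then Sato (Minister Resident).
Among Andersen, Abara, Greco, Osei, Obi and Okonkwo, by date of presenting credentials (earlier first): Andersen, Abara, Greco and Osei (25 Feb 1995) before Obi (7 Oct 1995) before Okonkwo (8 Oct 2000).
Among Andersen, Abara, Greco and Osei, Dean of a regional group before not a regional dean: Andersen (Dean of a regional group) before Abara, Greco and Osei (not a regional dean).
Abara, Greco and Osei all have date of arrival in the capital Aug 17, 2006, so the next rule applies.
Among Abara, Greco and Osei, by years accredited (lower first): Abara (2 years) before Greco (11 years) before Osei (22 years).
Order: Andersen, Abara, Greco, Osei, Obi, Okonkwo, Sato.

Okonkwo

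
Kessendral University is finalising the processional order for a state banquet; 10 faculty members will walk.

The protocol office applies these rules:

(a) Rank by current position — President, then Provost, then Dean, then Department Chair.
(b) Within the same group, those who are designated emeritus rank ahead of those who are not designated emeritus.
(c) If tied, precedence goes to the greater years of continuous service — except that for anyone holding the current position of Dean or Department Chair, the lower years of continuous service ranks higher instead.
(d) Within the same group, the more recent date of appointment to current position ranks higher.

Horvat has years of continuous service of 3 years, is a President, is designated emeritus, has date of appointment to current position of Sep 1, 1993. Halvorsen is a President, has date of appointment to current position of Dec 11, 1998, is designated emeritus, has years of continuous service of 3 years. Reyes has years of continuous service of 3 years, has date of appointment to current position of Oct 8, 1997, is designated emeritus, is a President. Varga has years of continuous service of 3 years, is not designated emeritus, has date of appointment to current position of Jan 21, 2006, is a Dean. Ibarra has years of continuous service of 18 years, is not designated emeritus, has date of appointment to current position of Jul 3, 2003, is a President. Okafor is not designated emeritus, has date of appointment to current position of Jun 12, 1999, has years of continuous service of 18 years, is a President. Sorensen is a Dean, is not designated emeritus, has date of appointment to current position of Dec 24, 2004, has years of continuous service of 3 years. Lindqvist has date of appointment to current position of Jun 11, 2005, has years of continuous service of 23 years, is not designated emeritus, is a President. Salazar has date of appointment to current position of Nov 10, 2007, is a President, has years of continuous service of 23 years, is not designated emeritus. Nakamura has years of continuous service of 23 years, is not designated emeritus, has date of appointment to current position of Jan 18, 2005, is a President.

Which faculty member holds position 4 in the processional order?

Salazar

By current position: Halvorsen, Reyes, Horvat, Salazar, Lindqvist, Nakamura, Ibarra and Okafor (President); then Varga and Sorensen (Dean).
Among Halvorsen, Reyes, Horvat, Salazar, Lindqvist, Nakamura, Ibarra and Okafor, designated emeritus before not designated emeritus: Halvorsen, Reyes and Horvat (designated emeritus) before Salazar, Lindqvist, Nakamura, Ibarra and Okafor (not designated emeritus).
Halvorsen, Reyes and Horvat all have years of continuous service 3 years, so the next rule applies.
Among Halvorsen, Reyes and Horvat, by date of appointment to current position (later first): Halvorsen (Dec 11, 1998) before Reyes (Oct 8, 1997) before Horvat (Sep 1, 1993).
Among Salazar, Lindqvist, Nakamura, Ibarra and Okafor, by years of continuous service (higher first): Salazar, Lindqvist and Nakamura (23 years) before Ibarra and Okafor (18 years).
Among Salazar, Lindqvist and Nakamura, by date of appointment to current position (later first): Salazar (Nov 10, 2007) before Lindqvist (Jun 11, 2005) before Nakamura (Jan 18, 2005).
Among Ibarra and Okafor, by date of appointment to current position (later first): Ibarra (Jul 3, 2003) before Okafor (Jun 12, 1999).
Varga and Sorensen are each not designated emeritus, so the next rule applies.
Varga and Sorensen both have years of continuous service 3 years, so the next rule applies.
Among Varga and Sorensen, by date of appointment to current position (later first): Varga (Jan 21, 2006) before Sorensen (Dec 24, 2004).
Order: Halvorsen, Reyes, Horvat, Salazar, Lindqvist, Nakamura, Ibarra, Okafor, Varga, Sorensen.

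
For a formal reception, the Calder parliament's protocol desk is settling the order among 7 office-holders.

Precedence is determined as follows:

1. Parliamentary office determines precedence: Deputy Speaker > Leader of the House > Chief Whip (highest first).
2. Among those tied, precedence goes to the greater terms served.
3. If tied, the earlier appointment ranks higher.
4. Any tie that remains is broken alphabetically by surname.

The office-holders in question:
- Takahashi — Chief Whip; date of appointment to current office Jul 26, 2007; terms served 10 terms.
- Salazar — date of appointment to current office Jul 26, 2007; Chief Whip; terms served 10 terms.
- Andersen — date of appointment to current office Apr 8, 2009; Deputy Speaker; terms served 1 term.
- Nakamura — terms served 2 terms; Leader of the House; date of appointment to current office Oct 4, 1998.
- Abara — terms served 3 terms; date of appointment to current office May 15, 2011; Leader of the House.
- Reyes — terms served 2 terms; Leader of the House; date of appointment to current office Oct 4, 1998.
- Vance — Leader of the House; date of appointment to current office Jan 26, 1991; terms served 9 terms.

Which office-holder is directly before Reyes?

By parliamentary office: Andersen (Deputy Speaker); then Vance, Abara, Nakamura and Reyes (Leader of the House); then Salazar and Takahashi (Chief Whip).
Among Vance, Abara, Nakamura and Reyes, by terms served (higher first): Vance (9 terms) before Abara (3 terms) before Nakamura and Reyes (2 terms).
Nakamura and Reyes both have date of appointment to current office Oct 4, 1998, so the next rule applies.
Among Nakamura and Reyes, alphabetically by surname: Nakamura before Reyes.
Salazar and Takahashi both have terms served 10 terms, so the next rule applies.
Salazar and Takahashi both have date of appointment to current office Jul 26, 2007, so the next rule applies.
Among Salazar and Takahashi, alphabetically by surname: Salazar before Takahashi.
Order: Andersen, Vance, Abara, Nakamura, Reyes, Salazar, Takahashi.

Nakamura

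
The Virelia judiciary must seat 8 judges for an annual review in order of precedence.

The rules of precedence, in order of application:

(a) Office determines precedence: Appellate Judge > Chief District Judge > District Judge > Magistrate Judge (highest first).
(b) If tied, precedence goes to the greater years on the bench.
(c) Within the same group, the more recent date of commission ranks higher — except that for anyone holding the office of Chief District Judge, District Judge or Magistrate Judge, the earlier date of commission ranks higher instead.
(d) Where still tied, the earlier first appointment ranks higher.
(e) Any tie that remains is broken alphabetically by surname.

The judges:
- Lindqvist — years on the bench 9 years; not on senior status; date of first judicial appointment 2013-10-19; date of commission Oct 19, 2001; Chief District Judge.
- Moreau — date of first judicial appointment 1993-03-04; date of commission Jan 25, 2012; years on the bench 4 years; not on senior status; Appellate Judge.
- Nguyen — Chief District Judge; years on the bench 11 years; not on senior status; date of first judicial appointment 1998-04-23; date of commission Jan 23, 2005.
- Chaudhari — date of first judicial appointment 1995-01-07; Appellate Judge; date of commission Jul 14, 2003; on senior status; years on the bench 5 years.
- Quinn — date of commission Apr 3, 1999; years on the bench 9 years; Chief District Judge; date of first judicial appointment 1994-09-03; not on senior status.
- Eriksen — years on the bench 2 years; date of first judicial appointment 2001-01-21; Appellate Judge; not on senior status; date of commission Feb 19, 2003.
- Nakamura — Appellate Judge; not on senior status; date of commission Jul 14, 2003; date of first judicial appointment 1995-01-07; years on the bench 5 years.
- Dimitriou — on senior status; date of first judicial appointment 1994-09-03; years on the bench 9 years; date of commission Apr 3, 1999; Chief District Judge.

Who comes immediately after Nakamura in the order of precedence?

Moreau

By office: Chaudhari, Nakamura, Moreau and Eriksen (Appellate Judge); then Nguyen, Dimitriou, Quinn and Lindqvist (Chief District Judge).
Among Chaudhari, Nakamura, Moreau and Eriksen, by years on the bench (higher first): Chaudhari and Nakamura (5 years) before Moreau (4 years) before Eriksen (2 years).
Chaudhari and Nakamura both have date of commission Jul 14, 2003, so the next rule applies.
Chaudhari and Nakamura both have date of first judicial appointment 1995-01-07, so the next rule applies.
Among Chaudhari and Nakamura, alphabetically by surname: Chaudhari before Nakamura.
Among Nguyen, Dimitriou, Quinn and Lindqvist, by years on the bench (higher first): Nguyen (11 years) before Dimitriou, Quinn and Lindqvist (9 years).
Among Dimitriou, Quinn and Lindqvist, by date of commission (earlier first) (reversed rule for this group): Dimitriou and Quinn (Apr 3, 1999) before Lindqvist (Oct 19, 2001).
Dimitriou and Quinn both have date of first judicial appointment 1994-09-03, so the next rule applies.
Among Dimitriou and Quinn, alphabetically by surname: Dimitriou before Quinn.
Order: Chaudhari, Nakamura, Moreau, Eriksen, Nguyen, Dimitriou, Quinn, Lindqvist.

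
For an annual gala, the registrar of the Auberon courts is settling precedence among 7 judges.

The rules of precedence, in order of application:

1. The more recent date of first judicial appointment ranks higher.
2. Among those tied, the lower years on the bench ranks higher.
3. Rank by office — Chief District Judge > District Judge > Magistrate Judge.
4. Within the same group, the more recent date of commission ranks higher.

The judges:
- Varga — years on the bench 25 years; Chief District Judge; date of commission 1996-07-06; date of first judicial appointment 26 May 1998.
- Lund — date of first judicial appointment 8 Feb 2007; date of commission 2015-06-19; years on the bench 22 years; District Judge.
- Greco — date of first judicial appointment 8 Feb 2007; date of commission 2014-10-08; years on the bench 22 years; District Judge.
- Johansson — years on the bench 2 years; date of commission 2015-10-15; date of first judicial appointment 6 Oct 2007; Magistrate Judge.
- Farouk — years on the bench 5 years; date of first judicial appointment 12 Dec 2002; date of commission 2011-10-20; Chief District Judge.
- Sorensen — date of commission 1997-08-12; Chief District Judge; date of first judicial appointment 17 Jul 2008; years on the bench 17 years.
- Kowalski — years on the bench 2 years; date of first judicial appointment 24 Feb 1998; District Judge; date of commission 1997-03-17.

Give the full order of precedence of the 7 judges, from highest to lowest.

Sorensen, Johansson, Lund, Greco, Farouk, Varga, Kowalski

By date of first judicial appointment (later first): Sorensen (17 Jul 2008); then Johansson (6 Oct 2007); then Lund and Greco (both 8 Feb 2007); then Farouk (12 Dec 2002); then Varga (26 May 1998); then Kowalski (24 Feb 1998).
Lund and Greco both have years on the bench 22 years, so the next rule applies.
Lund and Greco are each District Judge, so the next rule applies.
Among Lund and Greco, by date of commission (later first): Lund (2015-06-19) before Greco (2014-10-08).
Full order: Sorensen, Johansson, Lund, Greco, Farouk, Varga, Kowalski.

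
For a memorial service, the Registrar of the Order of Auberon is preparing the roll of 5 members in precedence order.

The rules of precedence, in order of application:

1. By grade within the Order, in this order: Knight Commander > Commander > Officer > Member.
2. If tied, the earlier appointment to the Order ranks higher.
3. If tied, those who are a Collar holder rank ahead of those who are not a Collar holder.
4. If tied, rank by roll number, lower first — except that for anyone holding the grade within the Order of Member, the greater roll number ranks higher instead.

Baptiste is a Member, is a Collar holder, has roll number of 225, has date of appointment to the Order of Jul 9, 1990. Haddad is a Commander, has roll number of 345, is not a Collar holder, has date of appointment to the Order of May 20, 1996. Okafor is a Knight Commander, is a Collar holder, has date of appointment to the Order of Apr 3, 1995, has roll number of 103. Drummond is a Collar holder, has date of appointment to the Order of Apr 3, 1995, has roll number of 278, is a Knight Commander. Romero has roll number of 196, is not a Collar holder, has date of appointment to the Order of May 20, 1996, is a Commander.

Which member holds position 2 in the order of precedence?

By grade within the Order: Okafor and Drummond (Knight Commander); then Romero and Haddad (Commander); then Baptiste (Member).
Okafor and Drummond both have date of appointment to the Order Apr 3, 1995, so the next rule applies.
Okafor and Drummond are each a Collar holder, so the next rule applies.
Among Okafor and Drummond, by roll number (lower first): Okafor (103) before Drummond (278).
Romero and Haddad both have date of appointment to the Order May 20, 1996, so the next rule applies.
Romero and Haddad are each not a Collar holder, so the next rule applies.
Among Romero and Haddad, by roll number (lower first): Romero (196) before Haddad (345).
Order: Okafor, Drummond, Romero, Haddad, Baptiste.

Drummond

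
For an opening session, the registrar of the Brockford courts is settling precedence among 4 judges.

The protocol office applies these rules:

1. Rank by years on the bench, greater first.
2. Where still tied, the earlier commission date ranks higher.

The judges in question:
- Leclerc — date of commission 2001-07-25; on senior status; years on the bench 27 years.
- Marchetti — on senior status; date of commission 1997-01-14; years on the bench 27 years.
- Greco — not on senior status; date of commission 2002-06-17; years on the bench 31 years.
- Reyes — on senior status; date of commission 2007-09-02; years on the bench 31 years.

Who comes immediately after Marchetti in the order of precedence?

By years on the bench (higher first): Greco and Reyes (both 31 years); then Marchetti and Leclerc (both 27 years).
Among Greco and Reyes, by date of commission (earlier first): Greco (2002-06-17) before Reyes (2007-09-02).
Among Marchetti and Leclerc, by date of commission (earlier first): Marchetti (1997-01-14) before Leclerc (2001-07-25).
Order: Greco, Reyes, Marchetti, Leclerc.

Leclerc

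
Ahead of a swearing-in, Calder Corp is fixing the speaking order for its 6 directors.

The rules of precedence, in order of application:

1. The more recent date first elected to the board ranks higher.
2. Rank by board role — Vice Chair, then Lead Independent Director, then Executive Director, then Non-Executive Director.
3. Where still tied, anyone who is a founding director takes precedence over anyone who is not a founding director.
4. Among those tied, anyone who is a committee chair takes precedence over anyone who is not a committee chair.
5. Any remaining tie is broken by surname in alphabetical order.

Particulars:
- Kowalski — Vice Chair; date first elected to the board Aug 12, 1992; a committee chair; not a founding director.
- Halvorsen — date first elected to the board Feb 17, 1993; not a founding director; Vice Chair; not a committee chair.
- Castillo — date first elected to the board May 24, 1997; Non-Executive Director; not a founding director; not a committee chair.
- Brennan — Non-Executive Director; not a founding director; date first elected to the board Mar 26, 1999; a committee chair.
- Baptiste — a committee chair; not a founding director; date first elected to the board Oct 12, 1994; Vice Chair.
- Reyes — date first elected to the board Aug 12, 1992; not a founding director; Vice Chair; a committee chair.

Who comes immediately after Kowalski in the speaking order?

Reyes

By date first elected to the board (later first): Brennan (Mar 26, 1999); then Castillo (May 24, 1997); then Baptiste (Oct 12, 1994); then Halvorsen (Feb 17, 1993); then Kowalski and Reyes (both Aug 12, 1992).
Kowalski and Reyes are each Vice Chair, so the next rule applies.
Kowalski and Reyes are each not a founding director, so the next rule applies.
Kowalski and Reyes are each a committee chair, so the next rule applies.
Among Kowalski and Reyes, alphabetically by surname: Kowalski before Reyes.
Order: Brennan, Castillo, Baptiste, Halvorsen, Kowalski, Reyes.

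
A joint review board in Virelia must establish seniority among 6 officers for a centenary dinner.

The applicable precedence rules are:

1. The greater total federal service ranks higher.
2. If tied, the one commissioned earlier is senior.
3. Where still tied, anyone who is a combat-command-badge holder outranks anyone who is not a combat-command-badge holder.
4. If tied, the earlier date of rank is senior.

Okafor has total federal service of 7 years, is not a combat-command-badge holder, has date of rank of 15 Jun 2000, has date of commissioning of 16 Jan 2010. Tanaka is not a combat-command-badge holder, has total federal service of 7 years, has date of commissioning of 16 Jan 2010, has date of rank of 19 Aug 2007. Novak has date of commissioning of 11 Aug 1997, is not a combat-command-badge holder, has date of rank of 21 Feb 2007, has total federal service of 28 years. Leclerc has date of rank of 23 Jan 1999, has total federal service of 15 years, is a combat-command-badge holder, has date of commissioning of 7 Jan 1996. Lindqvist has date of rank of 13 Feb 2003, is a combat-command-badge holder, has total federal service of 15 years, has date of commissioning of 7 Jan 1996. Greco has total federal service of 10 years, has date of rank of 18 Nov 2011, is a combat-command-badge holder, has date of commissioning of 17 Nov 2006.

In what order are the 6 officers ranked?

Novak, Leclerc, Lindqvist, Greco, Okafor, Tanaka

By total federal service (higher first): Novak (28 years); then Leclerc and Lindqvist (both 15 years); then Greco (10 years); then Okafor and Tanaka (both 7 years).
Leclerc and Lindqvist both have date of commissioning 7 Jan 1996, so the next rule applies.
Leclerc and Lindqvist are each a combat-command-badge holder, so the next rule applies.
Among Leclerc and Lindqvist, by date of rank (earlier first): Leclerc (23 Jan 1999) before Lindqvist (13 Feb 2003).
Okafor and Tanaka both have date of commissioning 16 Jan 2010, so the next rule applies.
Okafor and Tanaka are each not a combat-command-badge holder, so the next rule applies.
Among Okafor and Tanaka, by date of rank (earlier first): Okafor (15 Jun 2000) before Tanaka (19 Aug 2007).
Full order: Novak, Leclerc, Lindqvist, Greco, Okafor, Tanaka.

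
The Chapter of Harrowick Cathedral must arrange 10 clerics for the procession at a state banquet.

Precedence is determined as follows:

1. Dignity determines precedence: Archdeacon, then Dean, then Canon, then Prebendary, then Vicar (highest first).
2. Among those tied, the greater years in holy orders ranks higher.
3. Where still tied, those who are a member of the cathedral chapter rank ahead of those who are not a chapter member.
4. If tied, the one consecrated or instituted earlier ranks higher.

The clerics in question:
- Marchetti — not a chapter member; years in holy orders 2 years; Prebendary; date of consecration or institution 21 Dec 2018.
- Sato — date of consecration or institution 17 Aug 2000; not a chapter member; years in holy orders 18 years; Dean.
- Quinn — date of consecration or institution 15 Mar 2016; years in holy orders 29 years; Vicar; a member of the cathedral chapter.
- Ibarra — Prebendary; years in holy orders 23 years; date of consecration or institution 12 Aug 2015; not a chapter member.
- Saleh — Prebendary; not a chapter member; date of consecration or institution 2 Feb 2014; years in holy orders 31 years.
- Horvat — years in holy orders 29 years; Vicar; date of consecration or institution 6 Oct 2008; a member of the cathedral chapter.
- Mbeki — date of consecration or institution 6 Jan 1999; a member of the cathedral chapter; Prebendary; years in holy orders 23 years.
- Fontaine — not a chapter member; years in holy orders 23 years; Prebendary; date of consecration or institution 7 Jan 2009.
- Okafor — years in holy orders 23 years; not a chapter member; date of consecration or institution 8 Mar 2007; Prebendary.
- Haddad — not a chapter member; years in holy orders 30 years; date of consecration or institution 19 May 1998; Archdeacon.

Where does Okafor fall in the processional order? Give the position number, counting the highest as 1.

5

By dignity: Haddad (Archdeacon); then Sato (Dean); then Saleh, Mbeki, Okafor, Fontaine, Ibarra and Marchetti (Prebendary); then Horvat and Quinn (Vicar).
Among Saleh, Mbeki, Okafor, Fontaine, Ibarra and Marchetti, by years in holy orders (higher first): Saleh (31 years) before Mbeki, Okafor, Fontaine and Ibarra (23 years) before Marchetti (2 years).
Among Mbeki, Okafor, Fontaine and Ibarra, a member of the cathedral chapter before not a chapter member: Mbeki (a member of the cathedral chapter) before Okafor, Fontaine and Ibarra (not a chapter member).
Among Okafor, Fontaine and Ibarra, by date of consecration or institution (earlier first): Okafor (8 Mar 2007) before Fontaine (7 Jan 2009) before Ibarra (12 Aug 2015).
Horvat and Quinn both have years in holy orders 29 years, so the next rule applies.
Horvat and Quinn are each a member of the cathedral chapter, so the next rule applies.
Among Horvat and Quinn, by date of consecration or institution (earlier first): Horvat (6 Oct 2008) before Quinn (15 Mar 2016).
Order: Haddad, Sato, Saleh, Mbeki, Okafor, Fontaine, Ibarra, Marchetti, Horvat, Quinn. So position 5.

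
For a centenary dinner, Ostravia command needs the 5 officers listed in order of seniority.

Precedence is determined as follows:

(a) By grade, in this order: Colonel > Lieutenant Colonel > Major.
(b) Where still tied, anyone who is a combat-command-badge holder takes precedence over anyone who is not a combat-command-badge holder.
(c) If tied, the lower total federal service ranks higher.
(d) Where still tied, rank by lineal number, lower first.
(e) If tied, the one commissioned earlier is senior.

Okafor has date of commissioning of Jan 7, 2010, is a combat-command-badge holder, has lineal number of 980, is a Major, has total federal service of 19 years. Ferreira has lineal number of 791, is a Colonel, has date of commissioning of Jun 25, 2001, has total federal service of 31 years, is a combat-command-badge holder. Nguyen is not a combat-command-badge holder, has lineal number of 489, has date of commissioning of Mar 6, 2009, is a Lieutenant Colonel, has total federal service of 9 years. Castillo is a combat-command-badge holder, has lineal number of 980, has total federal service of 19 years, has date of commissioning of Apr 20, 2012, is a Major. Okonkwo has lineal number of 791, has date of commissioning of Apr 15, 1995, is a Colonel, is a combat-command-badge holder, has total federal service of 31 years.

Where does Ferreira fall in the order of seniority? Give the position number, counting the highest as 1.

By grade: Okonkwo and Ferreira (Colonel); then Nguyen (Lieutenant Colonel); then Okafor and Castillo (Major).
Okonkwo and Ferreira are each a combat-command-badge holder, so the next rule applies.
Okonkwo and Ferreira both have total federal service 31 years, so the next rule applies.
Okonkwo and Ferreira both have lineal number 791, so the next rule applies.
Among Okonkwo and Ferreira, by date of commissioning (earlier first): Okonkwo (Apr 15, 1995) before Ferreira (Jun 25, 2001).
Okafor and Castillo are each a combat-command-badge holder, so the next rule applies.
Okafor and Castillo both have total federal service 19 years, so the next rule applies.
Okafor and Castillo both have lineal number 980, so the next rule applies.
Among Okafor and Castillo, by date of commissioning (earlier first): Okafor (Jan 7, 2010) before Castillo (Apr 20, 2012).
Order: Okonkwo, Ferreira, Nguyen, Okafor, Castillo. So position 2.

2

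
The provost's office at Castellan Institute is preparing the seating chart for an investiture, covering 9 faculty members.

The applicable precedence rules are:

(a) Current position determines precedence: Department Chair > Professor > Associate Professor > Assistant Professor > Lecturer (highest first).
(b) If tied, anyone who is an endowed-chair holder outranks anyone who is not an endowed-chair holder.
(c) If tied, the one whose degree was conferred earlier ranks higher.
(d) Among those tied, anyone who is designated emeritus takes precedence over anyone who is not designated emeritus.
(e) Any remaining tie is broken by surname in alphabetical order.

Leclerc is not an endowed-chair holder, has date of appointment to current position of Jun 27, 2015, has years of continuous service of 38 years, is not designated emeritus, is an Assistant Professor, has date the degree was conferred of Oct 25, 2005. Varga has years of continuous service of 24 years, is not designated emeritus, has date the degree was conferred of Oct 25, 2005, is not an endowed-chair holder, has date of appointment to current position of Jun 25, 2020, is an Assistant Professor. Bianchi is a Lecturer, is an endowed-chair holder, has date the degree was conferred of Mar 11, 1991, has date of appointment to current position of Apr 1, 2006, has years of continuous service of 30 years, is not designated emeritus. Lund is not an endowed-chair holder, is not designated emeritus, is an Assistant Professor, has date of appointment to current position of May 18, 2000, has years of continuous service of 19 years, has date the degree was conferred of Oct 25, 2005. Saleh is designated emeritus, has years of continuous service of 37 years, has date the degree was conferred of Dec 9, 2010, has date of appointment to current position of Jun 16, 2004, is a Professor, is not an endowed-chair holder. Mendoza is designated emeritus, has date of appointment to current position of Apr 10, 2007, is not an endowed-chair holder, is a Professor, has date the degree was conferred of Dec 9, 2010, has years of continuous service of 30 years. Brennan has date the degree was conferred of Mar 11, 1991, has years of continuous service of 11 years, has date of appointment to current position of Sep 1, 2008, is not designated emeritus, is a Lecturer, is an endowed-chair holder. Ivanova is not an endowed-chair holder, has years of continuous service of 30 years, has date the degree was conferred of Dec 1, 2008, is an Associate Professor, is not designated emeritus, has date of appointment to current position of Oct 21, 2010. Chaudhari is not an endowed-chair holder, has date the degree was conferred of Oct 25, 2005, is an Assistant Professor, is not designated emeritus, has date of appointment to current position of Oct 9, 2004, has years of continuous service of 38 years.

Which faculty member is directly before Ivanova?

By current position: Mendoza and Saleh (Professor); then Ivanova (Associate Professor); then Chaudhari, Leclerc, Lund and Varga (Assistant Professor); then Bianchi and Brennan (Lecturer).
Mendoza and Saleh are each not an endowed-chair holder, so the next rule applies.
Mendoza and Saleh both have date the degree was conferred Dec 9, 2010, so the next rule applies.
Mendoza and Saleh are each designated emeritus, so the next rule applies.
Among Mendoza and Saleh, alphabetically by surname: Mendoza before Saleh.
Chaudhari, Leclerc, Lund and Varga are each not an endowed-chair holder, so the next rule applies.
Chaudhari, Leclerc, Lund and Varga all have date the degree was conferred Oct 25, 2005, so the next rule applies.
Chaudhari, Leclerc, Lund and Varga are each not designated emeritus, so the next rule applies.
Among Chaudhari, Leclerc, Lund and Varga, alphabetically by surname: Chaudhari before Leclerc before Lund before Varga.
Bianchi and Brennan are each an endowed-chair holder, so the next rule applies.
Bianchi and Brennan both have date the degree was conferred Mar 11, 1991, so the next rule applies.
Bianchi and Brennan are each not designated emeritus, so the next rule applies.
Among Bianchi and Brennan, alphabetically by surname: Bianchi before Brennan.
Order: Mendoza, Saleh, Ivanova, Chaudhari, Leclerc, Lund, Varga, Bianchi, Brennan.

Saleh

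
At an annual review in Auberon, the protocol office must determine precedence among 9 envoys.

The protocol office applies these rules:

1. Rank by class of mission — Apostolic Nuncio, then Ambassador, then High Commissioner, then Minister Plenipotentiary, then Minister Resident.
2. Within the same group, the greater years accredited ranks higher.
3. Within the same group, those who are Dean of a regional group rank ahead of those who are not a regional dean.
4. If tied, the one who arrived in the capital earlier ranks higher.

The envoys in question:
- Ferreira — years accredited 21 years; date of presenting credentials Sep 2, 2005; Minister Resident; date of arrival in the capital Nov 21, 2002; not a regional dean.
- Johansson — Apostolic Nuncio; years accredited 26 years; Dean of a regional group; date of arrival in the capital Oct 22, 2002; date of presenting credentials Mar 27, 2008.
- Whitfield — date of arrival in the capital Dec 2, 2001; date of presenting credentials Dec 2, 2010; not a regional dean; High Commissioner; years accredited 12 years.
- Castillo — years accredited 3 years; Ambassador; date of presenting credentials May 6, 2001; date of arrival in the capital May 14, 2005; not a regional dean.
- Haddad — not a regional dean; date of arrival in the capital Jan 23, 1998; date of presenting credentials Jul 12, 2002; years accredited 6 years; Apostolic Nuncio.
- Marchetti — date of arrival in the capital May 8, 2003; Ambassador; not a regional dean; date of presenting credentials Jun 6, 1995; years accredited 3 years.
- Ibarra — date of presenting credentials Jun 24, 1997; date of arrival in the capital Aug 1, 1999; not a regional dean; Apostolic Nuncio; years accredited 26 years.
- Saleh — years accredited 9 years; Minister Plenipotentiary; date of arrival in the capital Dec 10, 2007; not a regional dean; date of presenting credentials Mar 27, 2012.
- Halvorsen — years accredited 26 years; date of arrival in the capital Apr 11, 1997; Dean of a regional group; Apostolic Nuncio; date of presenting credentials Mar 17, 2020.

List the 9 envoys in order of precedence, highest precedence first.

Halvorsen, Johansson, Ibarra, Haddad, Marchetti, Castillo, Whitfield, Saleh, Ferreira

By class of mission: Halvorsen, Johansson, Ibarra and Haddad (Apostolic Nuncio); then Marchetti and Castillo (Ambassador); then Whitfield (High Commissioner); then Saleh (Minister Plenipotentiary); then Ferreira (Minister Resident).
Among Halvorsen, Johansson, Ibarra and Haddad, by years accredited (higher first): Halvorsen, Johansson and Ibarra (26 years) before Haddad (6 years).
Among Halvorsen, Johansson and Ibarra, Dean of a regional group before not a regional dean: Halvorsen and Johansson (Dean of a regional group) before Ibarra (not a regional dean).
Among Halvorsen and Johansson, by date of arrival in the capital (earlier first): Halvorsen (Apr 11, 1997) before Johansson (Oct 22, 2002).
Marchetti and Castillo both have years accredited 3 years, so the next rule applies.
Marchetti and Castillo are each not a regional dean, so the next rule applies.
Among Marchetti and Castillo, by date of arrival in the capital (earlier first): Marchetti (May 8, 2003) before Castillo (May 14, 2005).
Full order: Halvorsen, Johansson, Ibarra, Haddad, Marchetti, Castillo, Whitfield, Saleh, Ferreira.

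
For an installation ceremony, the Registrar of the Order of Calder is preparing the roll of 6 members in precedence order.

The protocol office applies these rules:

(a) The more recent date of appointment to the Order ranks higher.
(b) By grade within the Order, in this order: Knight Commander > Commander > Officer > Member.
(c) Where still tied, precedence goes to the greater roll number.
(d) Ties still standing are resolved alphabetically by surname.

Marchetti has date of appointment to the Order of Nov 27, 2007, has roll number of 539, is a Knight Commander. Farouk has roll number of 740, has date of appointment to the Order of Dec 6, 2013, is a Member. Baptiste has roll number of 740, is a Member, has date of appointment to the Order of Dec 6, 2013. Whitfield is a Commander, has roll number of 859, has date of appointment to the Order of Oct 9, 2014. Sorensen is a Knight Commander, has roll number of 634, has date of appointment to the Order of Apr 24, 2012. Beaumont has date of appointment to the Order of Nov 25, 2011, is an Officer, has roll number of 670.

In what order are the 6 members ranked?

By date of appointment to the Order (later first): Whitfield (Oct 9, 2014); then Baptiste and Farouk (both Dec 6, 2013); then Sorensen (Apr 24, 2012); then Beaumont (Nov 25, 2011); then Marchetti (Nov 27, 2007).
Baptiste and Farouk are each Member, so the next rule applies.
Baptiste and Farouk both have roll number 740, so the next rule applies.
Among Baptiste and Farouk, alphabetically by surname: Baptiste before Farouk.
Full order: Whitfield, Baptiste, Farouk, Sorensen, Beaumont, Marchetti.

Whitfield, Baptiste, Farouk, Sorensen, Beaumont, Marchetti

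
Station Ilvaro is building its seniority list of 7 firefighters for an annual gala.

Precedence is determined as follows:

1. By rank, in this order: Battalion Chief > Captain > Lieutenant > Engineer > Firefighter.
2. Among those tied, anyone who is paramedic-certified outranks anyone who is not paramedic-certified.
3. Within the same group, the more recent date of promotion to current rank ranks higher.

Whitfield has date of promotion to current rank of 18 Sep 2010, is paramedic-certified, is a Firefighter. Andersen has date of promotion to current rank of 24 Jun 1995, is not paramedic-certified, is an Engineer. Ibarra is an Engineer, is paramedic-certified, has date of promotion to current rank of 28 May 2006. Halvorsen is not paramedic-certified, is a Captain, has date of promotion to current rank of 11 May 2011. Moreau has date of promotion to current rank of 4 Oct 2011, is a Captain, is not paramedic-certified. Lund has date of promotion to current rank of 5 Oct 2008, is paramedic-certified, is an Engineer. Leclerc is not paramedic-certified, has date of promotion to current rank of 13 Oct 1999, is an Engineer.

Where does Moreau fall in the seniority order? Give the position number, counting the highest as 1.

By rank: Moreau and Halvorsen (Captain); then Lund, Ibarra, Leclerc and Andersen (Engineer); then Whitfield (Firefighter).
Moreau and Halvorsen are each not paramedic-certified, so the next rule applies.
Among Moreau and Halvorsen, by date of promotion to current rank (later first): Moreau (4 Oct 2011) before Halvorsen (11 May 2011).
Among Lund, Ibarra, Leclerc and Andersen, paramedic-certified before not paramedic-certified: Lund and Ibarra (paramedic-certified) before Leclerc and Andersen (not paramedic-certified).
Among Lund and Ibarra, by date of promotion to current rank (later first): Lund (5 Oct 2008) before Ibarra (28 May 2006).
Among Leclerc and Andersen, by date of promotion to current rank (later first): Leclerc (13 Oct 1999) before Andersen (24 Jun 1995).
Order: Moreau, Halvorsen, Lund, Ibarra, Leclerc, Andersen, Whitfield. So position 1.

1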